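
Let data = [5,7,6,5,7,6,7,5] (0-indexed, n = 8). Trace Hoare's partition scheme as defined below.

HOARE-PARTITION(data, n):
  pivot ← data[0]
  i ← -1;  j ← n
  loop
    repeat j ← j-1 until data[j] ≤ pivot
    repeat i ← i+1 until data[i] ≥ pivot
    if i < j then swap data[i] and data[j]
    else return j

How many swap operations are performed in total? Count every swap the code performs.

2

pivot = data[0] = 5; i = -1, j = 8
j→7 (data[7]=5≤5), i→0 (data[0]=5≥5); i<j, swap → [5,7,6,5,7,6,7,5]
j→3 (data[3]=5≤5), i→1 (data[1]=7≥5); i<j, swap → [5,5,6,7,7,6,7,5]
j→1, i→2; i≥j, return j=1. data = [5,5,6,7,7,6,7,5]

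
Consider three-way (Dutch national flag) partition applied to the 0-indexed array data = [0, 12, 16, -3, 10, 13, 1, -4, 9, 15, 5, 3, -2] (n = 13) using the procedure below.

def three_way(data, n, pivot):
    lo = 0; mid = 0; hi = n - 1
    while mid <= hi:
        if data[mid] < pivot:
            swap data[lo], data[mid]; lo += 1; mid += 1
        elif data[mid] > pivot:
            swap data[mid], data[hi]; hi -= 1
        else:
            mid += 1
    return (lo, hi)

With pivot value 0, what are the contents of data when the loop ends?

[-2, -4, -3, 0, 13, 1, 10, 9, 15, 5, 3, 16, 12]

pivot = 0; lo=0, mid=0, hi=12
data[mid]=0=0: mid=1
data[mid]=12>0: swap data[1],data[12]; hi=11 → [0, -2, 16, -3, 10, 13, 1, -4, 9, 15, 5, 3, 12]
data[mid]=-2<0: swap data[0],data[1]; lo=1,mid=2 → [-2, 0, 16, -3, 10, 13, 1, -4, 9, 15, 5, 3, 12]
data[mid]=16>0: swap data[2],data[11]; hi=10 → [-2, 0, 3, -3, 10, 13, 1, -4, 9, 15, 5, 16, 12]
data[mid]=3>0: swap data[2],data[10]; hi=9 → [-2, 0, 5, -3, 10, 13, 1, -4, 9, 15, 3, 16, 12]
data[mid]=5>0: swap data[2],data[9]; hi=8 → [-2, 0, 15, -3, 10, 13, 1, -4, 9, 5, 3, 16, 12]
data[mid]=15>0: swap data[2],data[8]; hi=7 → [-2, 0, 9, -3, 10, 13, 1, -4, 15, 5, 3, 16, 12]
data[mid]=9>0: swap data[2],data[7]; hi=6 → [-2, 0, -4, -3, 10, 13, 1, 9, 15, 5, 3, 16, 12]
data[mid]=-4<0: swap data[1],data[2]; lo=2,mid=3 → [-2, -4, 0, -3, 10, 13, 1, 9, 15, 5, 3, 16, 12]
data[mid]=-3<0: swap data[2],data[3]; lo=3,mid=4 → [-2, -4, -3, 0, 10, 13, 1, 9, 15, 5, 3, 16, 12]
data[mid]=10>0: swap data[4],data[6]; hi=5 → [-2, -4, -3, 0, 1, 13, 10, 9, 15, 5, 3, 16, 12]
data[mid]=1>0: swap data[4],data[5]; hi=4 → [-2, -4, -3, 0, 13, 1, 10, 9, 15, 5, 3, 16, 12]
data[mid]=13>0: swap data[4],data[4]; hi=3 → [-2, -4, -3, 0, 13, 1, 10, 9, 15, 5, 3, 16, 12]
end: lo=3, hi=3; data = [-2, -4, -3, 0, 13, 1, 10, 9, 15, 5, 3, 16, 12]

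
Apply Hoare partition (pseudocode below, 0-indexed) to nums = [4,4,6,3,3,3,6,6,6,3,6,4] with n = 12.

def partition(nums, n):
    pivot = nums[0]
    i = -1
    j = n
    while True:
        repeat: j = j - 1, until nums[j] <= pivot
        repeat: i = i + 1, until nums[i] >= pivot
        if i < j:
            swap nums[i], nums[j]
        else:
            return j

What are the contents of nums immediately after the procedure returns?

[4,3,3,3,3,6,6,6,6,4,6,4]

pivot=4
j stops at 11 (4), i stops at 0 (4); swap ⇒ [4,4,6,3,3,3,6,6,6,3,6,4]
j stops at 9 (3), i stops at 1 (4); swap ⇒ [4,3,6,3,3,3,6,6,6,4,6,4]
j stops at 5 (3), i stops at 2 (6); swap ⇒ [4,3,3,3,3,6,6,6,6,4,6,4]
j stops at 4, i stops at 5; i≥j ⇒ return 4. nums=[4,3,3,3,3,6,6,6,6,4,6,4]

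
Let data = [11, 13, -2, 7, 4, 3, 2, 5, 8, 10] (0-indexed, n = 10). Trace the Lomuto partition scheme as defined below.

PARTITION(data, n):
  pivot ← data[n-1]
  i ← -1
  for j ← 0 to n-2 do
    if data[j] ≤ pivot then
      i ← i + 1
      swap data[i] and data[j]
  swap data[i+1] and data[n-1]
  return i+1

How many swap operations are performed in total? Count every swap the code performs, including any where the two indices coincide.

pivot=10, i=-1
j=0: 11>10, skip
j=1: 13>10, skip
j=2: -2≤10, i=0, swap(0,2) ⇒ [-2, 13, 11, 7, 4, 3, 2, 5, 8, 10]
j=3: 7≤10, i=1, swap(1,3) ⇒ [-2, 7, 11, 13, 4, 3, 2, 5, 8, 10]
j=4: 4≤10, i=2, swap(2,4) ⇒ [-2, 7, 4, 13, 11, 3, 2, 5, 8, 10]
j=5: 3≤10, i=3, swap(3,5) ⇒ [-2, 7, 4, 3, 11, 13, 2, 5, 8, 10]
j=6: 2≤10, i=4, swap(4,6) ⇒ [-2, 7, 4, 3, 2, 13, 11, 5, 8, 10]
j=7: 5≤10, i=5, swap(5,7) ⇒ [-2, 7, 4, 3, 2, 5, 11, 13, 8, 10]
j=8: 8≤10, i=6, swap(6,8) ⇒ [-2, 7, 4, 3, 2, 5, 8, 13, 11, 10]
swap(7,9) ⇒ [-2, 7, 4, 3, 2, 5, 8, 10, 11, 13]; return 7

8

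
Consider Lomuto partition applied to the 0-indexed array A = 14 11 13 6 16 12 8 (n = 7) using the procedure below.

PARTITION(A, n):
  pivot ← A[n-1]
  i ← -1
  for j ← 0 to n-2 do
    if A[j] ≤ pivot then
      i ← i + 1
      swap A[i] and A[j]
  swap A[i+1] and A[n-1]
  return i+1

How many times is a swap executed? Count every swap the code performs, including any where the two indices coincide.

2

pivot = A[6] = 8; i = -1
j=0: A[0]=14 > 8 → no swap
j=1: A[1]=11 > 8 → no swap
j=2: A[2]=13 > 8 → no swap
j=3: A[3]=6 ≤ 8 → i=0, swap A[0],A[3] → 6 11 13 14 16 12 8
j=4: A[4]=16 > 8 → no swap
j=5: A[5]=12 > 8 → no swap
final swap A[1],A[6] → 6 8 13 14 16 12 11; return 1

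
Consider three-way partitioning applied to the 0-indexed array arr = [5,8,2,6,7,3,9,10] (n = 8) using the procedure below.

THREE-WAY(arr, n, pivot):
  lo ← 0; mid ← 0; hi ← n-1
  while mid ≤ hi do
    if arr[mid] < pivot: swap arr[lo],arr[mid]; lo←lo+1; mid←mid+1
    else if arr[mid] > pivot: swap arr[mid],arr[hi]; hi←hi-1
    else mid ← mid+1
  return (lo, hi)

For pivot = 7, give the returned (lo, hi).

(4, 4)

pivot = 7; lo=0, mid=0, hi=7
arr[mid]=5<7: swap arr[0],arr[0]; lo=1,mid=1 → [5,8,2,6,7,3,9,10]
arr[mid]=8>7: swap arr[1],arr[7]; hi=6 → [5,10,2,6,7,3,9,8]
arr[mid]=10>7: swap arr[1],arr[6]; hi=5 → [5,9,2,6,7,3,10,8]
arr[mid]=9>7: swap arr[1],arr[5]; hi=4 → [5,3,2,6,7,9,10,8]
arr[mid]=3<7: swap arr[1],arr[1]; lo=2,mid=2 → [5,3,2,6,7,9,10,8]
arr[mid]=2<7: swap arr[2],arr[2]; lo=3,mid=3 → [5,3,2,6,7,9,10,8]
arr[mid]=6<7: swap arr[3],arr[3]; lo=4,mid=4 → [5,3,2,6,7,9,10,8]
arr[mid]=7=7: mid=5
end: lo=4, hi=4; arr = [5,3,2,6,7,9,10,8]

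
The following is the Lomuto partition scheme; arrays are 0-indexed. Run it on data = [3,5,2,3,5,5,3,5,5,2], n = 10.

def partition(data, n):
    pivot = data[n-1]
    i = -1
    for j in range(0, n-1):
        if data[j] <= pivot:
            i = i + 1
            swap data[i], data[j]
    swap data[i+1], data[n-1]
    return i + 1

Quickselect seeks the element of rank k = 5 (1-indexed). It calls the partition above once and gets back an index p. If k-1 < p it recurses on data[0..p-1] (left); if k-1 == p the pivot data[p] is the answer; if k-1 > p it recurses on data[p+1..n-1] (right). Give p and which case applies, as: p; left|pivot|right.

pivot = data[9] = 2; i = -1
j=0: data[0]=3 > 2 → no swap
j=1: data[1]=5 > 2 → no swap
j=2: data[2]=2 ≤ 2 → i=0, swap data[0],data[2] → [2,5,3,3,5,5,3,5,5,2]
j=3: data[3]=3 > 2 → no swap
j=4: data[4]=5 > 2 → no swap
j=5: data[5]=5 > 2 → no swap
j=6: data[6]=3 > 2 → no swap
j=7: data[7]=5 > 2 → no swap
j=8: data[8]=5 > 2 → no swap
final swap data[1],data[9] → [2,2,3,3,5,5,3,5,5,5]; return 1
p = 1; k-1 = 4 > 1 ⇒ right

1; right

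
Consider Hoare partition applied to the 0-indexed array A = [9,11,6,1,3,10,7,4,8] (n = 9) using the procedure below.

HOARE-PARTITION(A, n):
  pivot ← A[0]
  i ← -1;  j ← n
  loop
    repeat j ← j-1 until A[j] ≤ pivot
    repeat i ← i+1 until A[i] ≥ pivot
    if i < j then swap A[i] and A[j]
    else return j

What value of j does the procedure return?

pivot=9
j stops at 8 (8), i stops at 0 (9); swap ⇒ [8,11,6,1,3,10,7,4,9]
j stops at 7 (4), i stops at 1 (11); swap ⇒ [8,4,6,1,3,10,7,11,9]
j stops at 6 (7), i stops at 5 (10); swap ⇒ [8,4,6,1,3,7,10,11,9]
j stops at 5, i stops at 6; i≥j ⇒ return 5. A=[8,4,6,1,3,7,10,11,9]

5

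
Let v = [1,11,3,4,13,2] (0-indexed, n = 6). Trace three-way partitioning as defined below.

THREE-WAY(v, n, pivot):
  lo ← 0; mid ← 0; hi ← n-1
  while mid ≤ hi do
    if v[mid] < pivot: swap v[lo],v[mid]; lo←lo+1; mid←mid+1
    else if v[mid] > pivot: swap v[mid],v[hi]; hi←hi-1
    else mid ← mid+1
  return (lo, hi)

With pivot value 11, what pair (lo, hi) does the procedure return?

(4, 4)

pivot = 11; lo=0, mid=0, hi=5
v[mid]=1<11: swap v[0],v[0]; lo=1,mid=1 → [1,11,3,4,13,2]
v[mid]=11=11: mid=2
v[mid]=3<11: swap v[1],v[2]; lo=2,mid=3 → [1,3,11,4,13,2]
v[mid]=4<11: swap v[2],v[3]; lo=3,mid=4 → [1,3,4,11,13,2]
v[mid]=13>11: swap v[4],v[5]; hi=4 → [1,3,4,11,2,13]
v[mid]=2<11: swap v[3],v[4]; lo=4,mid=5 → [1,3,4,2,11,13]
end: lo=4, hi=4; v = [1,3,4,2,11,13]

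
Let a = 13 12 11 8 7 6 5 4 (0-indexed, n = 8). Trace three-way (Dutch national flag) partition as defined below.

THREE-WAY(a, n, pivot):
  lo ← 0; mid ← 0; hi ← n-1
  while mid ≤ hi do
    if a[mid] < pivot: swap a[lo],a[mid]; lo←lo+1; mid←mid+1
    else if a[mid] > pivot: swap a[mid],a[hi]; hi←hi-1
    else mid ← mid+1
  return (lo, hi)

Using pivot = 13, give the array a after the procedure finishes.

12 11 8 7 6 5 4 13

pivot = 13; lo=0, mid=0, hi=7
a[mid]=13=13: mid=1
a[mid]=12<13: swap a[0],a[1]; lo=1,mid=2 → 12 13 11 8 7 6 5 4
a[mid]=11<13: swap a[1],a[2]; lo=2,mid=3 → 12 11 13 8 7 6 5 4
a[mid]=8<13: swap a[2],a[3]; lo=3,mid=4 → 12 11 8 13 7 6 5 4
a[mid]=7<13: swap a[3],a[4]; lo=4,mid=5 → 12 11 8 7 13 6 5 4
a[mid]=6<13: swap a[4],a[5]; lo=5,mid=6 → 12 11 8 7 6 13 5 4
a[mid]=5<13: swap a[5],a[6]; lo=6,mid=7 → 12 11 8 7 6 5 13 4
a[mid]=4<13: swap a[6],a[7]; lo=7,mid=8 → 12 11 8 7 6 5 4 13
end: lo=7, hi=7; a = 12 11 8 7 6 5 4 13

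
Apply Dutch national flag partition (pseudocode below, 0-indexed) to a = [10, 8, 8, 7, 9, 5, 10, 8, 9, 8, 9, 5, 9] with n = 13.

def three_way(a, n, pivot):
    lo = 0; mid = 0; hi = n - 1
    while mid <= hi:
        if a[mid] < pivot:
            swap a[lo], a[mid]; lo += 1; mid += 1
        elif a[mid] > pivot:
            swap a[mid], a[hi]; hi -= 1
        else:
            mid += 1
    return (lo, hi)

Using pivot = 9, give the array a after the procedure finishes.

lo=0 mid=0 hi=12
10>9: swap(0,12), hi=11 ⇒ [9, 8, 8, 7, 9, 5, 10, 8, 9, 8, 9, 5, 10]
9=9: mid=1
8<9: swap(0,1), lo=1 mid=2 ⇒ [8, 9, 8, 7, 9, 5, 10, 8, 9, 8, 9, 5, 10]
8<9: swap(1,2), lo=2 mid=3 ⇒ [8, 8, 9, 7, 9, 5, 10, 8, 9, 8, 9, 5, 10]
7<9: swap(2,3), lo=3 mid=4 ⇒ [8, 8, 7, 9, 9, 5, 10, 8, 9, 8, 9, 5, 10]
9=9: mid=5
5<9: swap(3,5), lo=4 mid=6 ⇒ [8, 8, 7, 5, 9, 9, 10, 8, 9, 8, 9, 5, 10]
10>9: swap(6,11), hi=10 ⇒ [8, 8, 7, 5, 9, 9, 5, 8, 9, 8, 9, 10, 10]
5<9: swap(4,6), lo=5 mid=7 ⇒ [8, 8, 7, 5, 5, 9, 9, 8, 9, 8, 9, 10, 10]
8<9: swap(5,7), lo=6 mid=8 ⇒ [8, 8, 7, 5, 5, 8, 9, 9, 9, 8, 9, 10, 10]
9=9: mid=9
8<9: swap(6,9), lo=7 mid=10 ⇒ [8, 8, 7, 5, 5, 8, 8, 9, 9, 9, 9, 10, 10]
9=9: mid=11
done. lo=7 hi=10; a=[8, 8, 7, 5, 5, 8, 8, 9, 9, 9, 9, 10, 10]

[8, 8, 7, 5, 5, 8, 8, 9, 9, 9, 9, 10, 10]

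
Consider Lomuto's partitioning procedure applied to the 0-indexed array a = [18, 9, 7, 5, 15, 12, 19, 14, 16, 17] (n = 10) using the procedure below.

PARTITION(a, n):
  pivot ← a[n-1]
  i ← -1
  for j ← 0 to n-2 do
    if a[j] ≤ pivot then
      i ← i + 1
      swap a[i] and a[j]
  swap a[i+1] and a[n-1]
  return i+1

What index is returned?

pivot = a[9] = 17; i = -1
j=0: a[0]=18 > 17 → no swap
j=1: a[1]=9 ≤ 17 → i=0, swap a[0],a[1] → [9, 18, 7, 5, 15, 12, 19, 14, 16, 17]
j=2: a[2]=7 ≤ 17 → i=1, swap a[1],a[2] → [9, 7, 18, 5, 15, 12, 19, 14, 16, 17]
j=3: a[3]=5 ≤ 17 → i=2, swap a[2],a[3] → [9, 7, 5, 18, 15, 12, 19, 14, 16, 17]
j=4: a[4]=15 ≤ 17 → i=3, swap a[3],a[4] → [9, 7, 5, 15, 18, 12, 19, 14, 16, 17]
j=5: a[5]=12 ≤ 17 → i=4, swap a[4],a[5] → [9, 7, 5, 15, 12, 18, 19, 14, 16, 17]
j=6: a[6]=19 > 17 → no swap
j=7: a[7]=14 ≤ 17 → i=5, swap a[5],a[7] → [9, 7, 5, 15, 12, 14, 19, 18, 16, 17]
j=8: a[8]=16 ≤ 17 → i=6, swap a[6],a[8] → [9, 7, 5, 15, 12, 14, 16, 18, 19, 17]
final swap a[7],a[9] → [9, 7, 5, 15, 12, 14, 16, 17, 19, 18]; return 7

7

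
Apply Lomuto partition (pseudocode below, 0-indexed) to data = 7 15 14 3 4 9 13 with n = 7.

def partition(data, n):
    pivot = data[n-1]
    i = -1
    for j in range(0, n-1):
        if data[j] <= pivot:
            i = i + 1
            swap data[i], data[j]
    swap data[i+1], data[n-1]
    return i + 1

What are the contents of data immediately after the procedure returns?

7 3 4 9 13 15 14

pivot=13, i=-1
j=0: 7≤13, i=0, swap(0,0) ⇒ 7 15 14 3 4 9 13
j=1: 15>13, skip
j=2: 14>13, skip
j=3: 3≤13, i=1, swap(1,3) ⇒ 7 3 14 15 4 9 13
j=4: 4≤13, i=2, swap(2,4) ⇒ 7 3 4 15 14 9 13
j=5: 9≤13, i=3, swap(3,5) ⇒ 7 3 4 9 14 15 13
swap(4,6) ⇒ 7 3 4 9 13 15 14; return 4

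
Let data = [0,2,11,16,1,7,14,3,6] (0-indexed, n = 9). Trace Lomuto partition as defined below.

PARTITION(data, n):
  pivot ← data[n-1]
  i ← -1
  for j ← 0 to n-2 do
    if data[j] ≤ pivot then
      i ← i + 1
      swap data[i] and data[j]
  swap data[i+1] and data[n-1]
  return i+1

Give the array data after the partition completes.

[0,2,1,3,6,7,14,16,11]

pivot = data[8] = 6; i = -1
j=0: data[0]=0 ≤ 6 → i=0, swap data[0],data[0] (no change) → [0,2,11,16,1,7,14,3,6]
j=1: data[1]=2 ≤ 6 → i=1, swap data[1],data[1] (no change) → [0,2,11,16,1,7,14,3,6]
j=2: data[2]=11 > 6 → no swap
j=3: data[3]=16 > 6 → no swap
j=4: data[4]=1 ≤ 6 → i=2, swap data[2],data[4] → [0,2,1,16,11,7,14,3,6]
j=5: data[5]=7 > 6 → no swap
j=6: data[6]=14 > 6 → no swap
j=7: data[7]=3 ≤ 6 → i=3, swap data[3],data[7] → [0,2,1,3,11,7,14,16,6]
final swap data[4],data[8] → [0,2,1,3,6,7,14,16,11]; return 4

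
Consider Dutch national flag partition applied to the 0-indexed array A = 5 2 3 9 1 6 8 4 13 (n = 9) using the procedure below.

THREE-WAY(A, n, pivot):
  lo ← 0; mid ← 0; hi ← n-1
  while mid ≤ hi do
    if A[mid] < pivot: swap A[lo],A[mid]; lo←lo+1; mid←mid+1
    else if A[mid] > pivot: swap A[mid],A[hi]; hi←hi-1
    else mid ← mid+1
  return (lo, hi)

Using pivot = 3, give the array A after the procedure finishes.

1 2 3 9 6 8 4 13 5

pivot = 3; lo=0, mid=0, hi=8
A[mid]=5>3: swap A[0],A[8]; hi=7 → 13 2 3 9 1 6 8 4 5
A[mid]=13>3: swap A[0],A[7]; hi=6 → 4 2 3 9 1 6 8 13 5
A[mid]=4>3: swap A[0],A[6]; hi=5 → 8 2 3 9 1 6 4 13 5
A[mid]=8>3: swap A[0],A[5]; hi=4 → 6 2 3 9 1 8 4 13 5
A[mid]=6>3: swap A[0],A[4]; hi=3 → 1 2 3 9 6 8 4 13 5
A[mid]=1<3: swap A[0],A[0]; lo=1,mid=1 → 1 2 3 9 6 8 4 13 5
A[mid]=2<3: swap A[1],A[1]; lo=2,mid=2 → 1 2 3 9 6 8 4 13 5
A[mid]=3=3: mid=3
A[mid]=9>3: swap A[3],A[3]; hi=2 → 1 2 3 9 6 8 4 13 5
end: lo=2, hi=2; A = 1 2 3 9 6 8 4 13 5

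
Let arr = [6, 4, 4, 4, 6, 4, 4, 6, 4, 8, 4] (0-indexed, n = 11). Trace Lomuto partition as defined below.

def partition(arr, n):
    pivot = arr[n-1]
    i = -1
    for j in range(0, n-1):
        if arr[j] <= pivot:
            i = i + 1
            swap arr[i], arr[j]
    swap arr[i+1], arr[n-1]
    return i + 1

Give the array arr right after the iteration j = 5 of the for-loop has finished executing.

pivot=4, i=-1
j=0: 6>4, skip
j=1: 4≤4, i=0, swap(0,1) ⇒ [4, 6, 4, 4, 6, 4, 4, 6, 4, 8, 4]
j=2: 4≤4, i=1, swap(1,2) ⇒ [4, 4, 6, 4, 6, 4, 4, 6, 4, 8, 4]
j=3: 4≤4, i=2, swap(2,3) ⇒ [4, 4, 4, 6, 6, 4, 4, 6, 4, 8, 4]
j=4: 6>4, skip
j=5: 4≤4, i=3, swap(3,5) ⇒ [4, 4, 4, 4, 6, 6, 4, 6, 4, 8, 4]
(after j=5) arr = [4, 4, 4, 4, 6, 6, 4, 6, 4, 8, 4]

[4, 4, 4, 4, 6, 6, 4, 6, 4, 8, 4]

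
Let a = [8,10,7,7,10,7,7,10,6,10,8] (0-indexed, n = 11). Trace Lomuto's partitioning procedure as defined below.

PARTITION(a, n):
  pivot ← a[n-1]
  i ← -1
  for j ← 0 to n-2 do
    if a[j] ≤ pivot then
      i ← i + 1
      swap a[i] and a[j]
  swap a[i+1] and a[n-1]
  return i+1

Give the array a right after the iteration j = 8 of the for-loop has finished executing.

[8,7,7,7,7,6,10,10,10,10,8]

pivot = a[10] = 8; i = -1
j=0: a[0]=8 ≤ 8 → i=0, swap a[0],a[0] (no change) → [8,10,7,7,10,7,7,10,6,10,8]
j=1: a[1]=10 > 8 → no swap
j=2: a[2]=7 ≤ 8 → i=1, swap a[1],a[2] → [8,7,10,7,10,7,7,10,6,10,8]
j=3: a[3]=7 ≤ 8 → i=2, swap a[2],a[3] → [8,7,7,10,10,7,7,10,6,10,8]
j=4: a[4]=10 > 8 → no swap
j=5: a[5]=7 ≤ 8 → i=3, swap a[3],a[5] → [8,7,7,7,10,10,7,10,6,10,8]
j=6: a[6]=7 ≤ 8 → i=4, swap a[4],a[6] → [8,7,7,7,7,10,10,10,6,10,8]
j=7: a[7]=10 > 8 → no swap
j=8: a[8]=6 ≤ 8 → i=5, swap a[5],a[8] → [8,7,7,7,7,6,10,10,10,10,8]
(after j=8) a = [8,7,7,7,7,6,10,10,10,10,8]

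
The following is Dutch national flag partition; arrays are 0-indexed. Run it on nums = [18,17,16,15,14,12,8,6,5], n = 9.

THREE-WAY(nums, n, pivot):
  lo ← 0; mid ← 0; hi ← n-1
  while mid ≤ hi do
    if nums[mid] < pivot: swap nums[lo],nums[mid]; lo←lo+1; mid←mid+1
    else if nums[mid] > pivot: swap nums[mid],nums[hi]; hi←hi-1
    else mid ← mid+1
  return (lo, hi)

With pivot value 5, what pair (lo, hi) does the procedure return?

lo=0 mid=0 hi=8
18>5: swap(0,8), hi=7 ⇒ [5,17,16,15,14,12,8,6,18]
5=5: mid=1
17>5: swap(1,7), hi=6 ⇒ [5,6,16,15,14,12,8,17,18]
6>5: swap(1,6), hi=5 ⇒ [5,8,16,15,14,12,6,17,18]
8>5: swap(1,5), hi=4 ⇒ [5,12,16,15,14,8,6,17,18]
12>5: swap(1,4), hi=3 ⇒ [5,14,16,15,12,8,6,17,18]
14>5: swap(1,3), hi=2 ⇒ [5,15,16,14,12,8,6,17,18]
15>5: swap(1,2), hi=1 ⇒ [5,16,15,14,12,8,6,17,18]
16>5: swap(1,1), hi=0 ⇒ [5,16,15,14,12,8,6,17,18]
done. lo=0 hi=0; nums=[5,16,15,14,12,8,6,17,18]

(0, 0)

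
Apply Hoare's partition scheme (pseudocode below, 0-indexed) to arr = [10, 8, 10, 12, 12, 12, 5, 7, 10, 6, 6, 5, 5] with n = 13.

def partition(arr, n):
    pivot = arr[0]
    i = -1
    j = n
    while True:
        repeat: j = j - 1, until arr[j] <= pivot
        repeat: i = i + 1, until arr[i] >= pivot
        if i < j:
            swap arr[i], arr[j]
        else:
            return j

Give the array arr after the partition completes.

pivot = arr[0] = 10; i = -1, j = 13
j→12 (arr[12]=5≤10), i→0 (arr[0]=10≥10); i<j, swap → [5, 8, 10, 12, 12, 12, 5, 7, 10, 6, 6, 5, 10]
j→11 (arr[11]=5≤10), i→2 (arr[2]=10≥10); i<j, swap → [5, 8, 5, 12, 12, 12, 5, 7, 10, 6, 6, 10, 10]
j→10 (arr[10]=6≤10), i→3 (arr[3]=12≥10); i<j, swap → [5, 8, 5, 6, 12, 12, 5, 7, 10, 6, 12, 10, 10]
j→9 (arr[9]=6≤10), i→4 (arr[4]=12≥10); i<j, swap → [5, 8, 5, 6, 6, 12, 5, 7, 10, 12, 12, 10, 10]
j→8 (arr[8]=10≤10), i→5 (arr[5]=12≥10); i<j, swap → [5, 8, 5, 6, 6, 10, 5, 7, 12, 12, 12, 10, 10]
j→7, i→8; i≥j, return j=7. arr = [5, 8, 5, 6, 6, 10, 5, 7, 12, 12, 12, 10, 10]

[5, 8, 5, 6, 6, 10, 5, 7, 12, 12, 12, 10, 10]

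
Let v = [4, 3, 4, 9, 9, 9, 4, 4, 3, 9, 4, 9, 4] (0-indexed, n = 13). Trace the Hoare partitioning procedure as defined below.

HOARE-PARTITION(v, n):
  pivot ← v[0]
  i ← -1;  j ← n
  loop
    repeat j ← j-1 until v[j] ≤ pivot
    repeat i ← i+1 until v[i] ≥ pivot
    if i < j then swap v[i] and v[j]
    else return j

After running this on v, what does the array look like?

pivot=4
j stops at 12 (4), i stops at 0 (4); swap ⇒ [4, 3, 4, 9, 9, 9, 4, 4, 3, 9, 4, 9, 4]
j stops at 10 (4), i stops at 2 (4); swap ⇒ [4, 3, 4, 9, 9, 9, 4, 4, 3, 9, 4, 9, 4]
j stops at 8 (3), i stops at 3 (9); swap ⇒ [4, 3, 4, 3, 9, 9, 4, 4, 9, 9, 4, 9, 4]
j stops at 7 (4), i stops at 4 (9); swap ⇒ [4, 3, 4, 3, 4, 9, 4, 9, 9, 9, 4, 9, 4]
j stops at 6 (4), i stops at 5 (9); swap ⇒ [4, 3, 4, 3, 4, 4, 9, 9, 9, 9, 4, 9, 4]
j stops at 5, i stops at 6; i≥j ⇒ return 5. v=[4, 3, 4, 3, 4, 4, 9, 9, 9, 9, 4, 9, 4]

[4, 3, 4, 3, 4, 4, 9, 9, 9, 9, 4, 9, 4]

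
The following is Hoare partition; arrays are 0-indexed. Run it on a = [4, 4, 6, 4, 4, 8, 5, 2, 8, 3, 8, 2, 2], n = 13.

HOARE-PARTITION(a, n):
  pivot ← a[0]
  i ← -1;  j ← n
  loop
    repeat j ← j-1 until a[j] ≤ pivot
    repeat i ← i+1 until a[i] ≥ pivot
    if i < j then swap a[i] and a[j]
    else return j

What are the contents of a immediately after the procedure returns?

[2, 2, 3, 2, 4, 8, 5, 4, 8, 6, 8, 4, 4]

pivot=4
j stops at 12 (2), i stops at 0 (4); swap ⇒ [2, 4, 6, 4, 4, 8, 5, 2, 8, 3, 8, 2, 4]
j stops at 11 (2), i stops at 1 (4); swap ⇒ [2, 2, 6, 4, 4, 8, 5, 2, 8, 3, 8, 4, 4]
j stops at 9 (3), i stops at 2 (6); swap ⇒ [2, 2, 3, 4, 4, 8, 5, 2, 8, 6, 8, 4, 4]
j stops at 7 (2), i stops at 3 (4); swap ⇒ [2, 2, 3, 2, 4, 8, 5, 4, 8, 6, 8, 4, 4]
j stops at 4, i stops at 4; i≥j ⇒ return 4. a=[2, 2, 3, 2, 4, 8, 5, 4, 8, 6, 8, 4, 4]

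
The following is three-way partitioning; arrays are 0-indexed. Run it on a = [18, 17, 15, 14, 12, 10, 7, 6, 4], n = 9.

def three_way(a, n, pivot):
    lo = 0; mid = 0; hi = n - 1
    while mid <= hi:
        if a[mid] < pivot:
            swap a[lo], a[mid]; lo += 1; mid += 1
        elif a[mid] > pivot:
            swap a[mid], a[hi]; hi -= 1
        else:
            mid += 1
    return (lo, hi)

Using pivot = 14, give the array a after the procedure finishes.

[4, 6, 7, 12, 10, 14, 15, 17, 18]

lo=0 mid=0 hi=8
18>14: swap(0,8), hi=7 ⇒ [4, 17, 15, 14, 12, 10, 7, 6, 18]
4<14: swap(0,0), lo=1 mid=1 ⇒ [4, 17, 15, 14, 12, 10, 7, 6, 18]
17>14: swap(1,7), hi=6 ⇒ [4, 6, 15, 14, 12, 10, 7, 17, 18]
6<14: swap(1,1), lo=2 mid=2 ⇒ [4, 6, 15, 14, 12, 10, 7, 17, 18]
15>14: swap(2,6), hi=5 ⇒ [4, 6, 7, 14, 12, 10, 15, 17, 18]
7<14: swap(2,2), lo=3 mid=3 ⇒ [4, 6, 7, 14, 12, 10, 15, 17, 18]
14=14: mid=4
12<14: swap(3,4), lo=4 mid=5 ⇒ [4, 6, 7, 12, 14, 10, 15, 17, 18]
10<14: swap(4,5), lo=5 mid=6 ⇒ [4, 6, 7, 12, 10, 14, 15, 17, 18]
done. lo=5 hi=5; a=[4, 6, 7, 12, 10, 14, 15, 17, 18]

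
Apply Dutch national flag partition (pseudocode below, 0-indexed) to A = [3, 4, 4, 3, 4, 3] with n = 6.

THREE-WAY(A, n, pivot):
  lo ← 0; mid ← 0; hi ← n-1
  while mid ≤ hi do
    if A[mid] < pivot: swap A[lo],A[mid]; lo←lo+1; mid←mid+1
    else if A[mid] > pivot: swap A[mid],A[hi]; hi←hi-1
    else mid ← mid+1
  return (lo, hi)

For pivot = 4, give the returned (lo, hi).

pivot = 4; lo=0, mid=0, hi=5
A[mid]=3<4: swap A[0],A[0]; lo=1,mid=1 → [3, 4, 4, 3, 4, 3]
A[mid]=4=4: mid=2
A[mid]=4=4: mid=3
A[mid]=3<4: swap A[1],A[3]; lo=2,mid=4 → [3, 3, 4, 4, 4, 3]
A[mid]=4=4: mid=5
A[mid]=3<4: swap A[2],A[5]; lo=3,mid=6 → [3, 3, 3, 4, 4, 4]
end: lo=3, hi=5; A = [3, 3, 3, 4, 4, 4]

(3, 5)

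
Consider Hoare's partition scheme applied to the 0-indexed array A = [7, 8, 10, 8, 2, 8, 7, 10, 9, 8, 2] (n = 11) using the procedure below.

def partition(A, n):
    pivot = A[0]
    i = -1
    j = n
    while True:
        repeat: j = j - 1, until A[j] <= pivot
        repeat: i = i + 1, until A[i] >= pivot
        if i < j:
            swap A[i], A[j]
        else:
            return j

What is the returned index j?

2

pivot=7
j stops at 10 (2), i stops at 0 (7); swap ⇒ [2, 8, 10, 8, 2, 8, 7, 10, 9, 8, 7]
j stops at 6 (7), i stops at 1 (8); swap ⇒ [2, 7, 10, 8, 2, 8, 8, 10, 9, 8, 7]
j stops at 4 (2), i stops at 2 (10); swap ⇒ [2, 7, 2, 8, 10, 8, 8, 10, 9, 8, 7]
j stops at 2, i stops at 3; i≥j ⇒ return 2. A=[2, 7, 2, 8, 10, 8, 8, 10, 9, 8, 7]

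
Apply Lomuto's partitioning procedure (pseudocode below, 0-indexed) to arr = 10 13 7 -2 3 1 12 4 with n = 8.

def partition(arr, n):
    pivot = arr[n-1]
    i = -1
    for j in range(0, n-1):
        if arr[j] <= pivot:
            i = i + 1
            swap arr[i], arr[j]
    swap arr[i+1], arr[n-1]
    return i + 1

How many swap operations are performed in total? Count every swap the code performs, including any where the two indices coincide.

pivot=4, i=-1
j=0: 10>4, skip
j=1: 13>4, skip
j=2: 7>4, skip
j=3: -2≤4, i=0, swap(0,3) ⇒ -2 13 7 10 3 1 12 4
j=4: 3≤4, i=1, swap(1,4) ⇒ -2 3 7 10 13 1 12 4
j=5: 1≤4, i=2, swap(2,5) ⇒ -2 3 1 10 13 7 12 4
j=6: 12>4, skip
swap(3,7) ⇒ -2 3 1 4 13 7 12 10; return 3

4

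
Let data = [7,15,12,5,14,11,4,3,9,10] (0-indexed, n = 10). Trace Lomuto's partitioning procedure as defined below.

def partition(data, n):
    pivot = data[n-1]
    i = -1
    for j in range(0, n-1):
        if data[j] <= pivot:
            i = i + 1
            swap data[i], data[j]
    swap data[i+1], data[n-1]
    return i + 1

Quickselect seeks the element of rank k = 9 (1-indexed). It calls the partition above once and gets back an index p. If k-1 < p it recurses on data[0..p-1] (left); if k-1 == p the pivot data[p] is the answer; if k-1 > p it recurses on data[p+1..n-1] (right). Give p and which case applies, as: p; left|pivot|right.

5; right

pivot = data[9] = 10; i = -1
j=0: data[0]=7 ≤ 10 → i=0, swap data[0],data[0] (no change) → [7,15,12,5,14,11,4,3,9,10]
j=1: data[1]=15 > 10 → no swap
j=2: data[2]=12 > 10 → no swap
j=3: data[3]=5 ≤ 10 → i=1, swap data[1],data[3] → [7,5,12,15,14,11,4,3,9,10]
j=4: data[4]=14 > 10 → no swap
j=5: data[5]=11 > 10 → no swap
j=6: data[6]=4 ≤ 10 → i=2, swap data[2],data[6] → [7,5,4,15,14,11,12,3,9,10]
j=7: data[7]=3 ≤ 10 → i=3, swap data[3],data[7] → [7,5,4,3,14,11,12,15,9,10]
j=8: data[8]=9 ≤ 10 → i=4, swap data[4],data[8] → [7,5,4,3,9,11,12,15,14,10]
final swap data[5],data[9] → [7,5,4,3,9,10,12,15,14,11]; return 5
p = 5; k-1 = 8 > 5 ⇒ right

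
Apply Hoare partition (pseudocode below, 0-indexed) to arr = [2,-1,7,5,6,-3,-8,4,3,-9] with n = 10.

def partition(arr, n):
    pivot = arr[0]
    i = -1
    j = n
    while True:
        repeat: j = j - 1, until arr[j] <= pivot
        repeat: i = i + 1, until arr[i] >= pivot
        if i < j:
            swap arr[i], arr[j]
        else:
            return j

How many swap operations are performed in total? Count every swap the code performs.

pivot=2
j stops at 9 (-9), i stops at 0 (2); swap ⇒ [-9,-1,7,5,6,-3,-8,4,3,2]
j stops at 6 (-8), i stops at 2 (7); swap ⇒ [-9,-1,-8,5,6,-3,7,4,3,2]
j stops at 5 (-3), i stops at 3 (5); swap ⇒ [-9,-1,-8,-3,6,5,7,4,3,2]
j stops at 3, i stops at 4; i≥j ⇒ return 3. arr=[-9,-1,-8,-3,6,5,7,4,3,2]

3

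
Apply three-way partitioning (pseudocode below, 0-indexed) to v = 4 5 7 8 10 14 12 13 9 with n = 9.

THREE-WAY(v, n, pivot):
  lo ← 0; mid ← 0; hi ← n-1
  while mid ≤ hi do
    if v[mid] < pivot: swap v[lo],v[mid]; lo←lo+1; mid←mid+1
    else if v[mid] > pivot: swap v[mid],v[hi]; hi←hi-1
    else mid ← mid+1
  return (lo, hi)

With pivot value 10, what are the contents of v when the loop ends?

4 5 7 8 9 10 13 12 14

lo=0 mid=0 hi=8
4<10: swap(0,0), lo=1 mid=1 ⇒ 4 5 7 8 10 14 12 13 9
5<10: swap(1,1), lo=2 mid=2 ⇒ 4 5 7 8 10 14 12 13 9
7<10: swap(2,2), lo=3 mid=3 ⇒ 4 5 7 8 10 14 12 13 9
8<10: swap(3,3), lo=4 mid=4 ⇒ 4 5 7 8 10 14 12 13 9
10=10: mid=5
14>10: swap(5,8), hi=7 ⇒ 4 5 7 8 10 9 12 13 14
9<10: swap(4,5), lo=5 mid=6 ⇒ 4 5 7 8 9 10 12 13 14
12>10: swap(6,7), hi=6 ⇒ 4 5 7 8 9 10 13 12 14
13>10: swap(6,6), hi=5 ⇒ 4 5 7 8 9 10 13 12 14
done. lo=5 hi=5; v=4 5 7 8 9 10 13 12 14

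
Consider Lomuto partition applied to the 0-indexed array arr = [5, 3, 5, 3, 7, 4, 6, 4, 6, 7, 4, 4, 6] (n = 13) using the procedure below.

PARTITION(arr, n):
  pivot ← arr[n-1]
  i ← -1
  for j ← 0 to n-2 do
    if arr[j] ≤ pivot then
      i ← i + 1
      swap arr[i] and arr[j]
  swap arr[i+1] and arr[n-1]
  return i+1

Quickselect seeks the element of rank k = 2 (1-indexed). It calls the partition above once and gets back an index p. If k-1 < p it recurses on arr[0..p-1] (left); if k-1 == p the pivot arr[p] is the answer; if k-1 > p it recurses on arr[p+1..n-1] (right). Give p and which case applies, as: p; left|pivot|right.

10; left

pivot=6, i=-1
j=0: 5≤6, i=0, swap(0,0) ⇒ [5, 3, 5, 3, 7, 4, 6, 4, 6, 7, 4, 4, 6]
j=1: 3≤6, i=1, swap(1,1) ⇒ [5, 3, 5, 3, 7, 4, 6, 4, 6, 7, 4, 4, 6]
j=2: 5≤6, i=2, swap(2,2) ⇒ [5, 3, 5, 3, 7, 4, 6, 4, 6, 7, 4, 4, 6]
j=3: 3≤6, i=3, swap(3,3) ⇒ [5, 3, 5, 3, 7, 4, 6, 4, 6, 7, 4, 4, 6]
j=4: 7>6, skip
j=5: 4≤6, i=4, swap(4,5) ⇒ [5, 3, 5, 3, 4, 7, 6, 4, 6, 7, 4, 4, 6]
j=6: 6≤6, i=5, swap(5,6) ⇒ [5, 3, 5, 3, 4, 6, 7, 4, 6, 7, 4, 4, 6]
j=7: 4≤6, i=6, swap(6,7) ⇒ [5, 3, 5, 3, 4, 6, 4, 7, 6, 7, 4, 4, 6]
j=8: 6≤6, i=7, swap(7,8) ⇒ [5, 3, 5, 3, 4, 6, 4, 6, 7, 7, 4, 4, 6]
j=9: 7>6, skip
j=10: 4≤6, i=8, swap(8,10) ⇒ [5, 3, 5, 3, 4, 6, 4, 6, 4, 7, 7, 4, 6]
j=11: 4≤6, i=9, swap(9,11) ⇒ [5, 3, 5, 3, 4, 6, 4, 6, 4, 4, 7, 7, 6]
swap(10,12) ⇒ [5, 3, 5, 3, 4, 6, 4, 6, 4, 4, 6, 7, 7]; return 10
p = 10; k-1 = 1 < 10 ⇒ left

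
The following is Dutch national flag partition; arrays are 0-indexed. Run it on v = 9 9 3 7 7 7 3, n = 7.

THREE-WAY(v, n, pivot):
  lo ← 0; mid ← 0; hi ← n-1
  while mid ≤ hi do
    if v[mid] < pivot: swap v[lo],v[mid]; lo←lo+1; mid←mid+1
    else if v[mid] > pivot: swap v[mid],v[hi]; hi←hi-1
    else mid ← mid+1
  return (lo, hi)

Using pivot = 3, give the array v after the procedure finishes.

lo=0 mid=0 hi=6
9>3: swap(0,6), hi=5 ⇒ 3 9 3 7 7 7 9
3=3: mid=1
9>3: swap(1,5), hi=4 ⇒ 3 7 3 7 7 9 9
7>3: swap(1,4), hi=3 ⇒ 3 7 3 7 7 9 9
7>3: swap(1,3), hi=2 ⇒ 3 7 3 7 7 9 9
7>3: swap(1,2), hi=1 ⇒ 3 3 7 7 7 9 9
3=3: mid=2
done. lo=0 hi=1; v=3 3 7 7 7 9 9

3 3 7 7 7 9 9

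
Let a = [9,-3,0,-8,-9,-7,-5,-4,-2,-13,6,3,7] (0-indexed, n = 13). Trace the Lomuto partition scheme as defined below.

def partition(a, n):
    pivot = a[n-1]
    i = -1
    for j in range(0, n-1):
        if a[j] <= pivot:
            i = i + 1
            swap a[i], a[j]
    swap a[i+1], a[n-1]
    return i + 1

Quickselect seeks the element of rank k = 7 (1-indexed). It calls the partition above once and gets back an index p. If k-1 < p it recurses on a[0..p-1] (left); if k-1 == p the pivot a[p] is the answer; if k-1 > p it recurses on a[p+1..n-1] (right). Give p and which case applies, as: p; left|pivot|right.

11; left

pivot=7, i=-1
j=0: 9>7, skip
j=1: -3≤7, i=0, swap(0,1) ⇒ [-3,9,0,-8,-9,-7,-5,-4,-2,-13,6,3,7]
j=2: 0≤7, i=1, swap(1,2) ⇒ [-3,0,9,-8,-9,-7,-5,-4,-2,-13,6,3,7]
j=3: -8≤7, i=2, swap(2,3) ⇒ [-3,0,-8,9,-9,-7,-5,-4,-2,-13,6,3,7]
j=4: -9≤7, i=3, swap(3,4) ⇒ [-3,0,-8,-9,9,-7,-5,-4,-2,-13,6,3,7]
j=5: -7≤7, i=4, swap(4,5) ⇒ [-3,0,-8,-9,-7,9,-5,-4,-2,-13,6,3,7]
j=6: -5≤7, i=5, swap(5,6) ⇒ [-3,0,-8,-9,-7,-5,9,-4,-2,-13,6,3,7]
j=7: -4≤7, i=6, swap(6,7) ⇒ [-3,0,-8,-9,-7,-5,-4,9,-2,-13,6,3,7]
j=8: -2≤7, i=7, swap(7,8) ⇒ [-3,0,-8,-9,-7,-5,-4,-2,9,-13,6,3,7]
j=9: -13≤7, i=8, swap(8,9) ⇒ [-3,0,-8,-9,-7,-5,-4,-2,-13,9,6,3,7]
j=10: 6≤7, i=9, swap(9,10) ⇒ [-3,0,-8,-9,-7,-5,-4,-2,-13,6,9,3,7]
j=11: 3≤7, i=10, swap(10,11) ⇒ [-3,0,-8,-9,-7,-5,-4,-2,-13,6,3,9,7]
swap(11,12) ⇒ [-3,0,-8,-9,-7,-5,-4,-2,-13,6,3,7,9]; return 11
p = 11; k-1 = 6 < 11 ⇒ left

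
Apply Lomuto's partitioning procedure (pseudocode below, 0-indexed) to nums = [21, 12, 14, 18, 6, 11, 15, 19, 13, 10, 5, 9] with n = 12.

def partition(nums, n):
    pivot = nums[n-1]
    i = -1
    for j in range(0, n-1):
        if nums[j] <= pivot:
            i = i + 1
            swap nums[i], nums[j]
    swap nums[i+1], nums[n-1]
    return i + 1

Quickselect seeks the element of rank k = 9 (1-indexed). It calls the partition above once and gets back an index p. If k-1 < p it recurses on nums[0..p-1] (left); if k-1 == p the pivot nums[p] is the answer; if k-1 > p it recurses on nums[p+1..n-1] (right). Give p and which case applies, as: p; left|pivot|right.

pivot=9, i=-1
j=0: 21>9, skip
j=1: 12>9, skip
j=2: 14>9, skip
j=3: 18>9, skip
j=4: 6≤9, i=0, swap(0,4) ⇒ [6, 12, 14, 18, 21, 11, 15, 19, 13, 10, 5, 9]
j=5: 11>9, skip
j=6: 15>9, skip
j=7: 19>9, skip
j=8: 13>9, skip
j=9: 10>9, skip
j=10: 5≤9, i=1, swap(1,10) ⇒ [6, 5, 14, 18, 21, 11, 15, 19, 13, 10, 12, 9]
swap(2,11) ⇒ [6, 5, 9, 18, 21, 11, 15, 19, 13, 10, 12, 14]; return 2
p = 2; k-1 = 8 > 2 ⇒ right

2; right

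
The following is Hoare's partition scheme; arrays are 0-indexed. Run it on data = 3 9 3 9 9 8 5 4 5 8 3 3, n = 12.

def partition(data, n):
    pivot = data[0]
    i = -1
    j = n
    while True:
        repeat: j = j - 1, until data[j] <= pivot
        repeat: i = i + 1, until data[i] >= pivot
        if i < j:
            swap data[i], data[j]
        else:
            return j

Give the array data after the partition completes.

3 3 3 9 9 8 5 4 5 8 9 3

pivot=3
j stops at 11 (3), i stops at 0 (3); swap ⇒ 3 9 3 9 9 8 5 4 5 8 3 3
j stops at 10 (3), i stops at 1 (9); swap ⇒ 3 3 3 9 9 8 5 4 5 8 9 3
j stops at 2, i stops at 2; i≥j ⇒ return 2. data=3 3 3 9 9 8 5 4 5 8 9 3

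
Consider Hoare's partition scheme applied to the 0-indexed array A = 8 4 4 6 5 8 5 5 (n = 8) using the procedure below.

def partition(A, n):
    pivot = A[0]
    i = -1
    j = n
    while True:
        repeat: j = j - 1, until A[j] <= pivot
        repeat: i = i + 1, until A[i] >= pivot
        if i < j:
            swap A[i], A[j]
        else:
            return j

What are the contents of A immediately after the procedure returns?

5 4 4 6 5 5 8 8

pivot = A[0] = 8; i = -1, j = 8
j→7 (A[7]=5≤8), i→0 (A[0]=8≥8); i<j, swap → 5 4 4 6 5 8 5 8
j→6 (A[6]=5≤8), i→5 (A[5]=8≥8); i<j, swap → 5 4 4 6 5 5 8 8
j→5, i→6; i≥j, return j=5. A = 5 4 4 6 5 5 8 8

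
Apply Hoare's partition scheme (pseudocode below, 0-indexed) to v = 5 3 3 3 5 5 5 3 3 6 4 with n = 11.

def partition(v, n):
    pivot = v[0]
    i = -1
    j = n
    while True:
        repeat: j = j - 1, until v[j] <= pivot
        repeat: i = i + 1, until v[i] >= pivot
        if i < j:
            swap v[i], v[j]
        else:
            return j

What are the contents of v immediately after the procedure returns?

pivot = v[0] = 5; i = -1, j = 11
j→10 (v[10]=4≤5), i→0 (v[0]=5≥5); i<j, swap → 4 3 3 3 5 5 5 3 3 6 5
j→8 (v[8]=3≤5), i→4 (v[4]=5≥5); i<j, swap → 4 3 3 3 3 5 5 3 5 6 5
j→7 (v[7]=3≤5), i→5 (v[5]=5≥5); i<j, swap → 4 3 3 3 3 3 5 5 5 6 5
j→6, i→6; i≥j, return j=6. v = 4 3 3 3 3 3 5 5 5 6 5

4 3 3 3 3 3 5 5 5 6 5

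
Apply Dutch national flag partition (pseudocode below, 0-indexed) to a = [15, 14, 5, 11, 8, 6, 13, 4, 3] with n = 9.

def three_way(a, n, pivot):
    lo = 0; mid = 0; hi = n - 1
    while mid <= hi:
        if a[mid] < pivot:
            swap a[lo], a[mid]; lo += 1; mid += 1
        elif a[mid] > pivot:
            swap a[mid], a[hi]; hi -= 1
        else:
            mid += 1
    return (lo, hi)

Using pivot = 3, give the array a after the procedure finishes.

[3, 5, 11, 8, 6, 13, 4, 14, 15]

pivot = 3; lo=0, mid=0, hi=8
a[mid]=15>3: swap a[0],a[8]; hi=7 → [3, 14, 5, 11, 8, 6, 13, 4, 15]
a[mid]=3=3: mid=1
a[mid]=14>3: swap a[1],a[7]; hi=6 → [3, 4, 5, 11, 8, 6, 13, 14, 15]
a[mid]=4>3: swap a[1],a[6]; hi=5 → [3, 13, 5, 11, 8, 6, 4, 14, 15]
a[mid]=13>3: swap a[1],a[5]; hi=4 → [3, 6, 5, 11, 8, 13, 4, 14, 15]
a[mid]=6>3: swap a[1],a[4]; hi=3 → [3, 8, 5, 11, 6, 13, 4, 14, 15]
a[mid]=8>3: swap a[1],a[3]; hi=2 → [3, 11, 5, 8, 6, 13, 4, 14, 15]
a[mid]=11>3: swap a[1],a[2]; hi=1 → [3, 5, 11, 8, 6, 13, 4, 14, 15]
a[mid]=5>3: swap a[1],a[1]; hi=0 → [3, 5, 11, 8, 6, 13, 4, 14, 15]
end: lo=0, hi=0; a = [3, 5, 11, 8, 6, 13, 4, 14, 15]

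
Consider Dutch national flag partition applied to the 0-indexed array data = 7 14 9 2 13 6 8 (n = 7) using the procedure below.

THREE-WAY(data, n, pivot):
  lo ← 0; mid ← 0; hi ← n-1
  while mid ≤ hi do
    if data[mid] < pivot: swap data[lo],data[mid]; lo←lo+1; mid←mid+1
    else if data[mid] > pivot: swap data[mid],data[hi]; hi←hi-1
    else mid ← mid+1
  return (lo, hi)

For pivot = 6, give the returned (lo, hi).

pivot = 6; lo=0, mid=0, hi=6
data[mid]=7>6: swap data[0],data[6]; hi=5 → 8 14 9 2 13 6 7
data[mid]=8>6: swap data[0],data[5]; hi=4 → 6 14 9 2 13 8 7
data[mid]=6=6: mid=1
data[mid]=14>6: swap data[1],data[4]; hi=3 → 6 13 9 2 14 8 7
data[mid]=13>6: swap data[1],data[3]; hi=2 → 6 2 9 13 14 8 7
data[mid]=2<6: swap data[0],data[1]; lo=1,mid=2 → 2 6 9 13 14 8 7
data[mid]=9>6: swap data[2],data[2]; hi=1 → 2 6 9 13 14 8 7
end: lo=1, hi=1; data = 2 6 9 13 14 8 7

(1, 1)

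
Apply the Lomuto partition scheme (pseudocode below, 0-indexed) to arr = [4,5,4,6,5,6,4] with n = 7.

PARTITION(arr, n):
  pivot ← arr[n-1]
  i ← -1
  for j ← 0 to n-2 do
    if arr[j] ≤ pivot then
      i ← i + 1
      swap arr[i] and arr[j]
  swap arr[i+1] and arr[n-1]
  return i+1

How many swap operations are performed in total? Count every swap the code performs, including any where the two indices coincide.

3

pivot = arr[6] = 4; i = -1
j=0: arr[0]=4 ≤ 4 → i=0, swap arr[0],arr[0] (no change) → [4,5,4,6,5,6,4]
j=1: arr[1]=5 > 4 → no swap
j=2: arr[2]=4 ≤ 4 → i=1, swap arr[1],arr[2] → [4,4,5,6,5,6,4]
j=3: arr[3]=6 > 4 → no swap
j=4: arr[4]=5 > 4 → no swap
j=5: arr[5]=6 > 4 → no swap
final swap arr[2],arr[6] → [4,4,4,6,5,6,5]; return 2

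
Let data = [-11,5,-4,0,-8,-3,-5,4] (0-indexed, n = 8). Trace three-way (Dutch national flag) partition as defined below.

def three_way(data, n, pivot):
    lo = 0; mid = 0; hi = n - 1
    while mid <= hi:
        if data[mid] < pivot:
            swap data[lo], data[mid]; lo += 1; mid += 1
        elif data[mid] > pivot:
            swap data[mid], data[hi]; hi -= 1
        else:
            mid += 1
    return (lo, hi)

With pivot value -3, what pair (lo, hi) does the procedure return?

(4, 4)

lo=0 mid=0 hi=7
-11<-3: swap(0,0), lo=1 mid=1 ⇒ [-11,5,-4,0,-8,-3,-5,4]
5>-3: swap(1,7), hi=6 ⇒ [-11,4,-4,0,-8,-3,-5,5]
4>-3: swap(1,6), hi=5 ⇒ [-11,-5,-4,0,-8,-3,4,5]
-5<-3: swap(1,1), lo=2 mid=2 ⇒ [-11,-5,-4,0,-8,-3,4,5]
-4<-3: swap(2,2), lo=3 mid=3 ⇒ [-11,-5,-4,0,-8,-3,4,5]
0>-3: swap(3,5), hi=4 ⇒ [-11,-5,-4,-3,-8,0,4,5]
-3=-3: mid=4
-8<-3: swap(3,4), lo=4 mid=5 ⇒ [-11,-5,-4,-8,-3,0,4,5]
done. lo=4 hi=4; data=[-11,-5,-4,-8,-3,0,4,5]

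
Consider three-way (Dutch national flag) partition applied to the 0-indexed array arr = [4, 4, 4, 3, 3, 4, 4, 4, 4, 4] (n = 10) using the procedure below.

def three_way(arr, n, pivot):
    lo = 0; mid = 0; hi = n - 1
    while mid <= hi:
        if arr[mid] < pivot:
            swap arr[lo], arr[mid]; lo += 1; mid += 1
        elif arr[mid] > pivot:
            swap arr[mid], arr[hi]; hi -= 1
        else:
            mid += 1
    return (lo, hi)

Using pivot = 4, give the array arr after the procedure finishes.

lo=0 mid=0 hi=9
4=4: mid=1
4=4: mid=2
4=4: mid=3
3<4: swap(0,3), lo=1 mid=4 ⇒ [3, 4, 4, 4, 3, 4, 4, 4, 4, 4]
3<4: swap(1,4), lo=2 mid=5 ⇒ [3, 3, 4, 4, 4, 4, 4, 4, 4, 4]
4=4: mid=6
4=4: mid=7
4=4: mid=8
4=4: mid=9
4=4: mid=10
done. lo=2 hi=9; arr=[3, 3, 4, 4, 4, 4, 4, 4, 4, 4]

[3, 3, 4, 4, 4, 4, 4, 4, 4, 4]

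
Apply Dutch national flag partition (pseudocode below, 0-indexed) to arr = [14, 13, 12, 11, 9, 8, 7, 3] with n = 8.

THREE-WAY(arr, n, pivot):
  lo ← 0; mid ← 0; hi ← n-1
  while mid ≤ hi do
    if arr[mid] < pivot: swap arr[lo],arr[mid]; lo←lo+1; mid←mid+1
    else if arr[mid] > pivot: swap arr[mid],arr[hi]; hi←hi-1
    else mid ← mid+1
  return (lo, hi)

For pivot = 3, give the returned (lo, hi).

(0, 0)

pivot = 3; lo=0, mid=0, hi=7
arr[mid]=14>3: swap arr[0],arr[7]; hi=6 → [3, 13, 12, 11, 9, 8, 7, 14]
arr[mid]=3=3: mid=1
arr[mid]=13>3: swap arr[1],arr[6]; hi=5 → [3, 7, 12, 11, 9, 8, 13, 14]
arr[mid]=7>3: swap arr[1],arr[5]; hi=4 → [3, 8, 12, 11, 9, 7, 13, 14]
arr[mid]=8>3: swap arr[1],arr[4]; hi=3 → [3, 9, 12, 11, 8, 7, 13, 14]
arr[mid]=9>3: swap arr[1],arr[3]; hi=2 → [3, 11, 12, 9, 8, 7, 13, 14]
arr[mid]=11>3: swap arr[1],arr[2]; hi=1 → [3, 12, 11, 9, 8, 7, 13, 14]
arr[mid]=12>3: swap arr[1],arr[1]; hi=0 → [3, 12, 11, 9, 8, 7, 13, 14]
end: lo=0, hi=0; arr = [3, 12, 11, 9, 8, 7, 13, 14]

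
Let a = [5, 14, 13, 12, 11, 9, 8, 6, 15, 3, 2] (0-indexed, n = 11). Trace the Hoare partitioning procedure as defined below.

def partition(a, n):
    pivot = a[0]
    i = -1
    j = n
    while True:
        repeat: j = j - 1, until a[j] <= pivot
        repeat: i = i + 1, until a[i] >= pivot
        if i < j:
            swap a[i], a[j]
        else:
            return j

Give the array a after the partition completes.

[2, 3, 13, 12, 11, 9, 8, 6, 15, 14, 5]

pivot = a[0] = 5; i = -1, j = 11
j→10 (a[10]=2≤5), i→0 (a[0]=5≥5); i<j, swap → [2, 14, 13, 12, 11, 9, 8, 6, 15, 3, 5]
j→9 (a[9]=3≤5), i→1 (a[1]=14≥5); i<j, swap → [2, 3, 13, 12, 11, 9, 8, 6, 15, 14, 5]
j→1, i→2; i≥j, return j=1. a = [2, 3, 13, 12, 11, 9, 8, 6, 15, 14, 5]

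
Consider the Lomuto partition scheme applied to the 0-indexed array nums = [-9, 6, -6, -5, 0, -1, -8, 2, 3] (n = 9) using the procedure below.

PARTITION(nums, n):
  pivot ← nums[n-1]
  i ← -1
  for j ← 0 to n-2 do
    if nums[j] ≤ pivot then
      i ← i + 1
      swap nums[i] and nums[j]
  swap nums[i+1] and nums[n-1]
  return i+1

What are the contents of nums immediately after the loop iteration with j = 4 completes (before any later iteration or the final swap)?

[-9, -6, -5, 0, 6, -1, -8, 2, 3]

pivot = nums[8] = 3; i = -1
j=0: nums[0]=-9 ≤ 3 → i=0, swap nums[0],nums[0] (no change) → [-9, 6, -6, -5, 0, -1, -8, 2, 3]
j=1: nums[1]=6 > 3 → no swap
j=2: nums[2]=-6 ≤ 3 → i=1, swap nums[1],nums[2] → [-9, -6, 6, -5, 0, -1, -8, 2, 3]
j=3: nums[3]=-5 ≤ 3 → i=2, swap nums[2],nums[3] → [-9, -6, -5, 6, 0, -1, -8, 2, 3]
j=4: nums[4]=0 ≤ 3 → i=3, swap nums[3],nums[4] → [-9, -6, -5, 0, 6, -1, -8, 2, 3]
(after j=4) nums = [-9, -6, -5, 0, 6, -1, -8, 2, 3]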